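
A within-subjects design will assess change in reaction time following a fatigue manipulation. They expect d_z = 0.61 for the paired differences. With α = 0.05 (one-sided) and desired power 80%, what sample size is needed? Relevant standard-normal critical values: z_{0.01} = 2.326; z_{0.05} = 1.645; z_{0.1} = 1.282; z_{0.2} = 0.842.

n = 17 pairs

For a paired (one-sample on differences) test: n = ((z_{α} + z_β) / d)².
z_{α} + z_β = 1.645 + 0.842 = 2.487.
n = (2.487 / 0.61)² = 4.077² = 16.62.
Round up.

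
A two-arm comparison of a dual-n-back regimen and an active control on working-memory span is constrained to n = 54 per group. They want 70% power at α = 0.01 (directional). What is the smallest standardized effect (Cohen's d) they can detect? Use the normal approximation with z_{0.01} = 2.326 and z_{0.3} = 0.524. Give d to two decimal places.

For two independent groups of n = 54 each: d_min = (z_{α} + z_β)·√(2/n).
z-sum = 2.326 + 0.524 = 2.850.
d_min = 2.850 × √(2/54) = 2.850 × 0.1925 = 0.548.

d_min ≈ 0.55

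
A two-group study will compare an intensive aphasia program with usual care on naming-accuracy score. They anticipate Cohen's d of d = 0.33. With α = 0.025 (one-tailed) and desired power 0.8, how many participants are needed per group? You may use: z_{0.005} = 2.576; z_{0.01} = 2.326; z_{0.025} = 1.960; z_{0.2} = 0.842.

n = 145 per group

For two independent groups with equal n: n = 2·((z_{α} + z_β) / d)².
z_{α} + z_β = 1.960 + 0.842 = 2.802.
n = 2 × (2.802 / 0.33)² = 2 × 8.491² = 2 × 72.10 = 144.2.
Round up to the next whole participant.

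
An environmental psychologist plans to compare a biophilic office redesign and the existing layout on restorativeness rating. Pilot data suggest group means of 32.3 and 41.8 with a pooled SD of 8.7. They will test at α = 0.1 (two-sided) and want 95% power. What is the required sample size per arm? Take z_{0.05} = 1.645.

Cohen's d = |M₁ − M₂| / SD_pooled = |32.3 − 41.8| / 8.7 = 9.5 / 8.7 = 1.092.
For two independent groups with equal n: n = 2·((z_{α/2} + z_β) / d)².
z_{α/2} + z_β = 1.645 + 1.645 = 3.290.
n = 2 × (3.290 / 1.092)² = 2 × 3.013² = 2 × 9.08 = 18.2.
Round up to the next whole participant.

n = 19 per group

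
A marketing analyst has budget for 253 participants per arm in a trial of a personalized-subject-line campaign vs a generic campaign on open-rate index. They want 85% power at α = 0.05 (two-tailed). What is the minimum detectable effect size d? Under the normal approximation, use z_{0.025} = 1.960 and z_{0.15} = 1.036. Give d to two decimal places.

For two independent groups of n = 253 each: d_min = (z_{α/2} + z_β)·√(2/n).
z-sum = 1.960 + 1.036 = 2.996.
d_min = 2.996 × √(2/253) = 2.996 × 0.0889 = 0.266.

d_min ≈ 0.27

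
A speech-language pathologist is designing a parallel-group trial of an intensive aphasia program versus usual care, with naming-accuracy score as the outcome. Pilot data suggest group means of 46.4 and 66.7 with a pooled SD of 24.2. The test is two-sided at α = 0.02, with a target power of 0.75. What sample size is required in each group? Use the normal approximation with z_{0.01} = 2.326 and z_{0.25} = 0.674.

Cohen's d = |M₁ − M₂| / SD_pooled = |46.4 − 66.7| / 24.2 = 20.3 / 24.2 = 0.839.
For two independent groups with equal n: n = 2·((z_{α/2} + z_β) / d)².
z_{α/2} + z_β = 2.326 + 0.674 = 3.000.
n = 2 × (3.000 / 0.839)² = 2 × 3.576² = 2 × 12.79 = 25.6.
Round up to the next whole participant.

n = 26 per group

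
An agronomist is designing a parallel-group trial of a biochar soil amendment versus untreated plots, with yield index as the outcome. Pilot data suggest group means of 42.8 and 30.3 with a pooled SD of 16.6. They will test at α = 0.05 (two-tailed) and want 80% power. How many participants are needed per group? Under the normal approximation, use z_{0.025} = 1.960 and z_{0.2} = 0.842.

n = 28 per group

Cohen's d = |M₁ − M₂| / SD_pooled = |42.8 − 30.3| / 16.6 = 12.5 / 16.6 = 0.753.
For two independent groups with equal n: n = 2·((z_{α/2} + z_β) / d)².
z_{α/2} + z_β = 1.960 + 0.842 = 2.802.
n = 2 × (2.802 / 0.753)² = 2 × 3.721² = 2 × 13.85 = 27.7.
Round up to the next whole participant.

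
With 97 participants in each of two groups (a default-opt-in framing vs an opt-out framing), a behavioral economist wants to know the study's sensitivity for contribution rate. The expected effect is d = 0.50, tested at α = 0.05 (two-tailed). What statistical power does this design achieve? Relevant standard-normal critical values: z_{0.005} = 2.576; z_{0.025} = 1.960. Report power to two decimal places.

power ≈ 0.94

For two equal groups, power = Φ(d·√(n/2) − z_{α/2}).
d·√(n/2) = 0.50 × √(97/2) = 0.50 × 6.964 = 3.482.
z_β = 3.482 − 1.960 = 1.522.
Power = Φ(1.522) = 0.936.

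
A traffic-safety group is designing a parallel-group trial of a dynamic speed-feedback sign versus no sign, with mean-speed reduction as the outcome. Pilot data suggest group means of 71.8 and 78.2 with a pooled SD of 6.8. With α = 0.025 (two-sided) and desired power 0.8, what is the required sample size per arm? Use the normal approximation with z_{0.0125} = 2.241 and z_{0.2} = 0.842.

Cohen's d = |M₁ − M₂| / SD_pooled = |71.8 − 78.2| / 6.8 = 6.4 / 6.8 = 0.941.
For two independent groups with equal n: n = 2·((z_{α/2} + z_β) / d)².
z_{α/2} + z_β = 2.241 + 0.842 = 3.083.
n = 2 × (3.083 / 0.941)² = 2 × 3.276² = 2 × 10.73 = 21.5.
Round up to the next whole participant.

n = 22 per group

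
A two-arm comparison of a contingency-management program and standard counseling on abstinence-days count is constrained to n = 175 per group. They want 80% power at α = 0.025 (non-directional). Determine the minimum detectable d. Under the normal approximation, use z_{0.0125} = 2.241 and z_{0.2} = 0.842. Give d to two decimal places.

d_min ≈ 0.33

For two independent groups of n = 175 each: d_min = (z_{α/2} + z_β)·√(2/n).
z-sum = 2.241 + 0.842 = 3.083.
d_min = 3.083 × √(2/175) = 3.083 × 0.1069 = 0.330.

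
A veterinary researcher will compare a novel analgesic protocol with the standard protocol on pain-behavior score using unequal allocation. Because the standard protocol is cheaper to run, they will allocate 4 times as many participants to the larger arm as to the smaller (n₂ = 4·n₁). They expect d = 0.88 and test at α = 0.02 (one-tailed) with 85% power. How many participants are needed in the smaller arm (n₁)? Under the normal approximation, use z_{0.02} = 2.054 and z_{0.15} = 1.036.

n₁ = 16

With allocation ratio k = n₂/n₁ = 4, Var(x̄₁−x̄₂) = σ²(1/n₁ + 1/(k·n₁)) = σ²·(k+1)/(k·n₁).
So n₁ = (1 + 1/k)·((z_{α} + z_β)/d)² = 1.250 × (3.090/0.88)².
n₁ = 1.250 × 12.33 = 15.4.
Round up: n₁ = 16, giving n₂ = 4 × 16 = 64.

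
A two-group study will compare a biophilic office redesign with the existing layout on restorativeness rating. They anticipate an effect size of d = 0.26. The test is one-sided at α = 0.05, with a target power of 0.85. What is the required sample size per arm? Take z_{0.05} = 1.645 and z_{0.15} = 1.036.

For two independent groups with equal n: n = 2·((z_{α} + z_β) / d)².
z_{α} + z_β = 1.645 + 1.036 = 2.681.
n = 2 × (2.681 / 0.26)² = 2 × 10.312² = 2 × 106.33 = 212.7.
Round up to the next whole participant.

n = 213 per group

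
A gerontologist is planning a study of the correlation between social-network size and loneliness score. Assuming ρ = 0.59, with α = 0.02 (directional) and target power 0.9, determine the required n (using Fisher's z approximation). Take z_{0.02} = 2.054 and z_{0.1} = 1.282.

Fisher's z: C = ½·ln((1+r)/(1−r)) = ½·ln(3.8780) = 0.6777.
n = ((z_{α} + z_β)/C)² + 3.
(2.054 + 1.282) / 0.6777 = 3.336 / 0.6777 = 4.923.
n = 4.923² + 3 = 24.23 + 3 = 27.2.
Round up.

n = 28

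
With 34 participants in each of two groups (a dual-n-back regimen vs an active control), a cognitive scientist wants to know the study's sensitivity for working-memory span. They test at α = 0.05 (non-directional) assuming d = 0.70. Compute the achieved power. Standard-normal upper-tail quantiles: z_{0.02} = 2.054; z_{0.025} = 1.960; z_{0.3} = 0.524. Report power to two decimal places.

For two equal groups, power = Φ(d·√(n/2) − z_{α/2}).
d·√(n/2) = 0.70 × √(34/2) = 0.70 × 4.123 = 2.886.
z_β = 2.886 − 1.960 = 0.926.
Power = Φ(0.926) = 0.823.

power ≈ 0.82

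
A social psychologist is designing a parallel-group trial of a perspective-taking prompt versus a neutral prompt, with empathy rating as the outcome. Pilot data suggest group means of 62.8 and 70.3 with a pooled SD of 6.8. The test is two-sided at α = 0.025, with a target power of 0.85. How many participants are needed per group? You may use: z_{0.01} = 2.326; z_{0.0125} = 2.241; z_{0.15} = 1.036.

n = 18 per group

Cohen's d = |M₁ − M₂| / SD_pooled = |62.8 − 70.3| / 6.8 = 7.5 / 6.8 = 1.103.
For two independent groups with equal n: n = 2·((z_{α/2} + z_β) / d)².
z_{α/2} + z_β = 2.241 + 1.036 = 3.277.
n = 2 × (3.277 / 1.103)² = 2 × 2.971² = 2 × 8.83 = 17.7.
Round up to the next whole participant.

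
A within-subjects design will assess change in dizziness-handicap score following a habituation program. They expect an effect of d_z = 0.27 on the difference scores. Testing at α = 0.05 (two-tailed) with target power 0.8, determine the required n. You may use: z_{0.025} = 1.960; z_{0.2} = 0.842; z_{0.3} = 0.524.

For a paired (one-sample on differences) test: n = ((z_{α/2} + z_β) / d)².
z_{α/2} + z_β = 1.960 + 0.842 = 2.802.
n = (2.802 / 0.27)² = 10.378² = 107.70.
Round up.

n = 108 pairs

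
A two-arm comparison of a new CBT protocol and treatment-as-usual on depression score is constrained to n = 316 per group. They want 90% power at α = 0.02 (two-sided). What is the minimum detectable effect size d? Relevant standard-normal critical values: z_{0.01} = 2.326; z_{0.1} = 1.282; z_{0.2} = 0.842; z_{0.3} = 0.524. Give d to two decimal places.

For two independent groups of n = 316 each: d_min = (z_{α/2} + z_β)·√(2/n).
z-sum = 2.326 + 1.282 = 3.608.
d_min = 3.608 × √(2/316) = 3.608 × 0.0796 = 0.287.

d_min ≈ 0.29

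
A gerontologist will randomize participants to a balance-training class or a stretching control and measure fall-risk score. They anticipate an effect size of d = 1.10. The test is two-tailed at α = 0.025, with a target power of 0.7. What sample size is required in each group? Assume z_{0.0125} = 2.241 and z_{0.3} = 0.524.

For two independent groups with equal n: n = 2·((z_{α/2} + z_β) / d)².
z_{α/2} + z_β = 2.241 + 0.524 = 2.765.
n = 2 × (2.765 / 1.10)² = 2 × 2.514² = 2 × 6.32 = 12.6.
Round up to the next whole participant.

n = 13 per group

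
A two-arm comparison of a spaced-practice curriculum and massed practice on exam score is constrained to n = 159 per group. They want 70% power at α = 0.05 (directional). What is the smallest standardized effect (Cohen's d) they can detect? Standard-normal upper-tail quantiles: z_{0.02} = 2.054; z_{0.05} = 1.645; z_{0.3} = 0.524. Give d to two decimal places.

d_min ≈ 0.24

For two independent groups of n = 159 each: d_min = (z_{α} + z_β)·√(2/n).
z-sum = 1.645 + 0.524 = 2.169.
d_min = 2.169 × √(2/159) = 2.169 × 0.1122 = 0.243.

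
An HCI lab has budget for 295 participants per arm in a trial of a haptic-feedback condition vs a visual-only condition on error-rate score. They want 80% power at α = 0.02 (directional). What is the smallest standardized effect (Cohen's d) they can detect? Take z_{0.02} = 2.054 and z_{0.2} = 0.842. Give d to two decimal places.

d_min ≈ 0.24

For two independent groups of n = 295 each: d_min = (z_{α} + z_β)·√(2/n).
z-sum = 2.054 + 0.842 = 2.896.
d_min = 2.896 × √(2/295) = 2.896 × 0.0823 = 0.238.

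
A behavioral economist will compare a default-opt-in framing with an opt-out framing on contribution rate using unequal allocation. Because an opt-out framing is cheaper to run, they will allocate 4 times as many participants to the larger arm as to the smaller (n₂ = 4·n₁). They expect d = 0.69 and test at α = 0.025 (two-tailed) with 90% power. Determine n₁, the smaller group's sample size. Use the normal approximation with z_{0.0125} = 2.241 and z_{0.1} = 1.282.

n₁ = 33

With allocation ratio k = n₂/n₁ = 4, Var(x̄₁−x̄₂) = σ²(1/n₁ + 1/(k·n₁)) = σ²·(k+1)/(k·n₁).
So n₁ = (1 + 1/k)·((z_{α/2} + z_β)/d)² = 1.250 × (3.523/0.69)².
n₁ = 1.250 × 26.07 = 32.6.
Round up: n₁ = 33, giving n₂ = 4 × 33 = 132.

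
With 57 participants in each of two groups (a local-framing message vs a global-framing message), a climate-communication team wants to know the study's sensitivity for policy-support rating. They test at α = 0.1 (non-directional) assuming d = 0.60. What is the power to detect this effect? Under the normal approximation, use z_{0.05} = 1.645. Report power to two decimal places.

For two equal groups, power = Φ(d·√(n/2) − z_{α/2}).
d·√(n/2) = 0.60 × √(57/2) = 0.60 × 5.339 = 3.203.
z_β = 3.203 − 1.645 = 1.558.
Power = Φ(1.558) = 0.940.

power ≈ 0.94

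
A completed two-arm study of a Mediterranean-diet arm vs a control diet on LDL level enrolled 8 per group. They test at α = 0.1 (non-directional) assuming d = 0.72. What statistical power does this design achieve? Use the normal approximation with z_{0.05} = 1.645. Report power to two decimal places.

power ≈ 0.42

For two equal groups, power = Φ(d·√(n/2) − z_{α/2}).
d·√(n/2) = 0.72 × √(8/2) = 0.72 × 2.000 = 1.440.
z_β = 1.440 − 1.645 = -0.205.
Power = Φ(-0.205) = 0.419.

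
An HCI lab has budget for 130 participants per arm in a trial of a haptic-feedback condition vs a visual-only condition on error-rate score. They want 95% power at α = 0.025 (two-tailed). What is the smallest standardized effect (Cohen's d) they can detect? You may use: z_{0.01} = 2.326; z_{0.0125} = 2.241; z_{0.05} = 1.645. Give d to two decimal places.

For two independent groups of n = 130 each: d_min = (z_{α/2} + z_β)·√(2/n).
z-sum = 2.241 + 1.645 = 3.886.
d_min = 3.886 × √(2/130) = 3.886 × 0.1240 = 0.482.

d_min ≈ 0.48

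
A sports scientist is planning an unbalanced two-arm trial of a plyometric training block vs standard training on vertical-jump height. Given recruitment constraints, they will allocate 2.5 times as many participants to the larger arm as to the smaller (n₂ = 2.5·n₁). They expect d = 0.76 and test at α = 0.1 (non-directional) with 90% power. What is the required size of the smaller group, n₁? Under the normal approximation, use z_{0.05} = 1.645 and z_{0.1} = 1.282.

With allocation ratio k = n₂/n₁ = 2.5, Var(x̄₁−x̄₂) = σ²(1/n₁ + 1/(k·n₁)) = σ²·(k+1)/(k·n₁).
So n₁ = (1 + 1/k)·((z_{α/2} + z_β)/d)² = 1.400 × (2.927/0.76)².
n₁ = 1.400 × 14.83 = 20.8.
Round up: n₁ = 21, giving n₂ = ⌈2.5 × 21⌉ = ⌈52.5⌉ = 53.

n₁ = 21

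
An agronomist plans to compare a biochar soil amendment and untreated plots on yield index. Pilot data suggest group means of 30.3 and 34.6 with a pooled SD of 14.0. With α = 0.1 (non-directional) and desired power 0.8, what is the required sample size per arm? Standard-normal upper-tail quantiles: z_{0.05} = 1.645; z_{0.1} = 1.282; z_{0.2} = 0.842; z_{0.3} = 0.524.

Cohen's d = |M₁ − M₂| / SD_pooled = |30.3 − 34.6| / 14.0 = 4.3 / 14.0 = 0.307.
For two independent groups with equal n: n = 2·((z_{α/2} + z_β) / d)².
z_{α/2} + z_β = 1.645 + 0.842 = 2.487.
n = 2 × (2.487 / 0.307)² = 2 × 8.101² = 2 × 65.63 = 131.3.
Round up to the next whole participant.

n = 132 per group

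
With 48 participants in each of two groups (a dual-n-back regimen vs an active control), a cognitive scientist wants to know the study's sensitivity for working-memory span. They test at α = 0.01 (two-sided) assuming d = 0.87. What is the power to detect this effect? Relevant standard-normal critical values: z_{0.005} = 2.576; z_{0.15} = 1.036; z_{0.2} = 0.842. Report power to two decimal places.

For two equal groups, power = Φ(d·√(n/2) − z_{α/2}).
d·√(n/2) = 0.87 × √(48/2) = 0.87 × 4.899 = 4.262.
z_β = 4.262 − 2.576 = 1.686.
Power = Φ(1.686) = 0.954.

power ≈ 0.95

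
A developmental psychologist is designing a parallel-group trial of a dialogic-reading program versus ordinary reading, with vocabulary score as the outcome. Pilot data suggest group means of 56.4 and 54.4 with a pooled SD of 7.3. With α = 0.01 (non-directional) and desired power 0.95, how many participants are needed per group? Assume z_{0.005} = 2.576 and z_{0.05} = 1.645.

Cohen's d = |M₁ − M₂| / SD_pooled = |56.4 − 54.4| / 7.3 = 2.0 / 7.3 = 0.274.
For two independent groups with equal n: n = 2·((z_{α/2} + z_β) / d)².
z_{α/2} + z_β = 2.576 + 1.645 = 4.221.
n = 2 × (4.221 / 0.274)² = 2 × 15.405² = 2 × 237.32 = 474.6.
Round up to the next whole participant.

n = 475 per group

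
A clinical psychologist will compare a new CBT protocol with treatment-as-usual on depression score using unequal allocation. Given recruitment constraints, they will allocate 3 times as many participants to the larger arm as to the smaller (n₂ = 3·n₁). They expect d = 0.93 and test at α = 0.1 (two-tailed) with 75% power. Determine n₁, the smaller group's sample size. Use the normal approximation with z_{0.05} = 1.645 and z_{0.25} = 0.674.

n₁ = 9

With allocation ratio k = n₂/n₁ = 3, Var(x̄₁−x̄₂) = σ²(1/n₁ + 1/(k·n₁)) = σ²·(k+1)/(k·n₁).
So n₁ = (1 + 1/k)·((z_{α/2} + z_β)/d)² = 1.333 × (2.319/0.93)².
n₁ = 1.333 × 6.22 = 8.3.
Round up: n₁ = 9, giving n₂ = 3 × 9 = 27.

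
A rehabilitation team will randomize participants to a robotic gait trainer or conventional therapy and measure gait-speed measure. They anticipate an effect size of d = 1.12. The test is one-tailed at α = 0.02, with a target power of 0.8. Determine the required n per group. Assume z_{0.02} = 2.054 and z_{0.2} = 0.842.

For two independent groups with equal n: n = 2·((z_{α} + z_β) / d)².
z_{α} + z_β = 2.054 + 0.842 = 2.896.
n = 2 × (2.896 / 1.12)² = 2 × 2.586² = 2 × 6.69 = 13.4.
Round up to the next whole participant.

n = 14 per group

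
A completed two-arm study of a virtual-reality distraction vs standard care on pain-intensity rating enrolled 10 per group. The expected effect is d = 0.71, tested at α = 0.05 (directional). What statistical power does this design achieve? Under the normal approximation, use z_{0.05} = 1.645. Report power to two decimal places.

power ≈ 0.48

For two equal groups, power = Φ(d·√(n/2) − z_{α}).
d·√(n/2) = 0.71 × √(10/2) = 0.71 × 2.236 = 1.588.
z_β = 1.588 − 1.645 = -0.057.
Power = Φ(-0.057) = 0.477.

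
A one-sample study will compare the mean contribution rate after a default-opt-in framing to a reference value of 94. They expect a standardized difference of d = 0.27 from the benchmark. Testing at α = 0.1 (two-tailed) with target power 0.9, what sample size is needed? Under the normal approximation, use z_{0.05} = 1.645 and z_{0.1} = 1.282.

n = 118

For a one-sample test: n = ((z_{α/2} + z_β) / d)².
z_{α/2} + z_β = 1.645 + 1.282 = 2.927.
n = (2.927 / 0.27)² = 10.841² = 117.52.
Round up.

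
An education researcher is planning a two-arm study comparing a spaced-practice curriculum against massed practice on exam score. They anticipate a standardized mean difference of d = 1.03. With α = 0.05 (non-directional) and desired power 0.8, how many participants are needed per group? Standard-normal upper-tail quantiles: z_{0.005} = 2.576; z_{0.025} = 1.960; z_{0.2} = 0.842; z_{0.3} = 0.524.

n = 15 per group

For two independent groups with equal n: n = 2·((z_{α/2} + z_β) / d)².
z_{α/2} + z_β = 1.960 + 0.842 = 2.802.
n = 2 × (2.802 / 1.03)² = 2 × 2.720² = 2 × 7.40 = 14.8.
Round up to the next whole participant.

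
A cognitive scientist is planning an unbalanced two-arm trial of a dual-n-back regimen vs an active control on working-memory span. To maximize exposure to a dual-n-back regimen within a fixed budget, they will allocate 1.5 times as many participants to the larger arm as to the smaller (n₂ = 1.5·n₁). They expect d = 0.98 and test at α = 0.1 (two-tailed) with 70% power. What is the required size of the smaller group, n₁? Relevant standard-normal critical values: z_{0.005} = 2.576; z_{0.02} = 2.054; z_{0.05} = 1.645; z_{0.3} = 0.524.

n₁ = 9

With allocation ratio k = n₂/n₁ = 1.5, Var(x̄₁−x̄₂) = σ²(1/n₁ + 1/(k·n₁)) = σ²·(k+1)/(k·n₁).
So n₁ = (1 + 1/k)·((z_{α/2} + z_β)/d)² = 1.667 × (2.169/0.98)².
n₁ = 1.667 × 4.90 = 8.2.
Round up: n₁ = 9, giving n₂ = ⌈1.5 × 9⌉ = ⌈13.5⌉ = 14.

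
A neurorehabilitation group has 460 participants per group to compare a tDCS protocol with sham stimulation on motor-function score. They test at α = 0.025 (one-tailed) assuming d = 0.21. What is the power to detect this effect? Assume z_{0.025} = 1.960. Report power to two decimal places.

power ≈ 0.89

For two equal groups, power = Φ(d·√(n/2) − z_{α}).
d·√(n/2) = 0.21 × √(460/2) = 0.21 × 15.166 = 3.185.
z_β = 3.185 − 1.960 = 1.225.
Power = Φ(1.225) = 0.890.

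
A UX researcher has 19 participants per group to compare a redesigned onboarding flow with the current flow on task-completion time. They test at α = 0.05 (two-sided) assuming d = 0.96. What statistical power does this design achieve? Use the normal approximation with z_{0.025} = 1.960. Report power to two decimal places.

For two equal groups, power = Φ(d·√(n/2) − z_{α/2}).
d·√(n/2) = 0.96 × √(19/2) = 0.96 × 3.082 = 2.959.
z_β = 2.959 − 1.960 = 0.999.
Power = Φ(0.999) = 0.841.

power ≈ 0.84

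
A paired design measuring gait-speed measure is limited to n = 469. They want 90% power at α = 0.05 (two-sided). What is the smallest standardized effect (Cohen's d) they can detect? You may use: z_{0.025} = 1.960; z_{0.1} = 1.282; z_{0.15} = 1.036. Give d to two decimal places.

For a single sample (or paired design) of n = 469: d_min = (z_{α/2} + z_β)/√n.
z-sum = 1.960 + 1.282 = 3.242.
d_min = 3.242 / √469 = 3.242 / 21.656 = 0.150.

d_min ≈ 0.15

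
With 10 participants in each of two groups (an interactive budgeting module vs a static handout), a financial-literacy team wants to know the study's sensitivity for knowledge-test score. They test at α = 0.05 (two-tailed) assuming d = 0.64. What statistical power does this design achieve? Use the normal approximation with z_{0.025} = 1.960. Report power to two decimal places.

power ≈ 0.30

For two equal groups, power = Φ(d·√(n/2) − z_{α/2}).
d·√(n/2) = 0.64 × √(10/2) = 0.64 × 2.236 = 1.431.
z_β = 1.431 − 1.960 = -0.529.
Power = Φ(-0.529) = 0.298.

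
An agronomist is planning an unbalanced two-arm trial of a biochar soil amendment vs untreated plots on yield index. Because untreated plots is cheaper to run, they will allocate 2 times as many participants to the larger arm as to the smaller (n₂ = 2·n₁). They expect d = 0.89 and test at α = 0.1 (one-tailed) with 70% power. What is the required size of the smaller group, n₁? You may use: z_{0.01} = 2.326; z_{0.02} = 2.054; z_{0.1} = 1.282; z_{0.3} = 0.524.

n₁ = 7

With allocation ratio k = n₂/n₁ = 2, Var(x̄₁−x̄₂) = σ²(1/n₁ + 1/(k·n₁)) = σ²·(k+1)/(k·n₁).
So n₁ = (1 + 1/k)·((z_{α} + z_β)/d)² = 1.500 × (1.806/0.89)².
n₁ = 1.500 × 4.12 = 6.2.
Round up: n₁ = 7, giving n₂ = 2 × 7 = 14.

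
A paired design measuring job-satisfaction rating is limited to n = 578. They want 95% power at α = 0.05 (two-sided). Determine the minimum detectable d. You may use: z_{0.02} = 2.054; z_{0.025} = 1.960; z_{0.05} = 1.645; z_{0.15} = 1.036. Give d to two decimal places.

For a single sample (or paired design) of n = 578: d_min = (z_{α/2} + z_β)/√n.
z-sum = 1.960 + 1.645 = 3.605.
d_min = 3.605 / √578 = 3.605 / 24.042 = 0.150.

d_min ≈ 0.15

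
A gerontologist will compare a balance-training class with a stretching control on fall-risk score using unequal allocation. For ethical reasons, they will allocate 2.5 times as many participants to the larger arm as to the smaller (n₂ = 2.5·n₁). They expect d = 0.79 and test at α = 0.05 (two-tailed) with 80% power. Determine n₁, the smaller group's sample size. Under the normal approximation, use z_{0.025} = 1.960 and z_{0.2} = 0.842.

n₁ = 18

With allocation ratio k = n₂/n₁ = 2.5, Var(x̄₁−x̄₂) = σ²(1/n₁ + 1/(k·n₁)) = σ²·(k+1)/(k·n₁).
So n₁ = (1 + 1/k)·((z_{α/2} + z_β)/d)² = 1.400 × (2.802/0.79)².
n₁ = 1.400 × 12.58 = 17.6.
Round up: n₁ = 18, giving n₂ = 2.5 × 18 = 45.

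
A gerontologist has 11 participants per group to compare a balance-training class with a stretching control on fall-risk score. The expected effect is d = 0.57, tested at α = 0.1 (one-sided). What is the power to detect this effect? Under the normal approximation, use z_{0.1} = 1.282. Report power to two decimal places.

power ≈ 0.52

For two equal groups, power = Φ(d·√(n/2) − z_{α}).
d·√(n/2) = 0.57 × √(11/2) = 0.57 × 2.345 = 1.337.
z_β = 1.337 − 1.282 = 0.055.
Power = Φ(0.055) = 0.522.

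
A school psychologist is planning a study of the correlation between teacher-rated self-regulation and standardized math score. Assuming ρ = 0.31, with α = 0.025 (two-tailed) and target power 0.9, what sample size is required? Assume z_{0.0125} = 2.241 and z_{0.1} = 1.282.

Fisher's z: C = ½·ln((1+r)/(1−r)) = ½·ln(1.8986) = 0.3205.
n = ((z_{α/2} + z_β)/C)² + 3.
(2.241 + 1.282) / 0.3205 = 3.523 / 0.3205 = 10.992.
n = 10.992² + 3 = 120.83 + 3 = 123.8.
Round up.

n = 124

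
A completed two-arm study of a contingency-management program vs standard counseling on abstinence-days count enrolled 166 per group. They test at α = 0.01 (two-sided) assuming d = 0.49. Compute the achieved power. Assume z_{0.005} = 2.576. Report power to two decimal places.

power ≈ 0.97

For two equal groups, power = Φ(d·√(n/2) − z_{α/2}).
d·√(n/2) = 0.49 × √(166/2) = 0.49 × 9.110 = 4.464.
z_β = 4.464 − 2.576 = 1.888.
Power = Φ(1.888) = 0.970.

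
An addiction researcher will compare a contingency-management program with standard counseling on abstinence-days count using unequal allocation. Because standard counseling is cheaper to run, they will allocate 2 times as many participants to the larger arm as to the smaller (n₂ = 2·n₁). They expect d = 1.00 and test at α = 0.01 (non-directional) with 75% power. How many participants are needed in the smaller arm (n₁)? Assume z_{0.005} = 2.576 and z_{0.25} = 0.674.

n₁ = 16

With allocation ratio k = n₂/n₁ = 2, Var(x̄₁−x̄₂) = σ²(1/n₁ + 1/(k·n₁)) = σ²·(k+1)/(k·n₁).
So n₁ = (1 + 1/k)·((z_{α/2} + z_β)/d)² = 1.500 × (3.250/1.00)².
n₁ = 1.500 × 10.56 = 15.8.
Round up: n₁ = 16, giving n₂ = 2 × 16 = 32.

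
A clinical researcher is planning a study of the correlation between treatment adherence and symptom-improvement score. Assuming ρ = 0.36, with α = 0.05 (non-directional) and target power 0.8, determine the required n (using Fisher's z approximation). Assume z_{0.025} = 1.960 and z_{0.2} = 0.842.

n = 59

Fisher's z: C = ½·ln((1+r)/(1−r)) = ½·ln(2.1250) = 0.3769.
n = ((z_{α/2} + z_β)/C)² + 3.
(1.960 + 0.842) / 0.3769 = 2.802 / 0.3769 = 7.434.
n = 7.434² + 3 = 55.27 + 3 = 58.3.
Round up.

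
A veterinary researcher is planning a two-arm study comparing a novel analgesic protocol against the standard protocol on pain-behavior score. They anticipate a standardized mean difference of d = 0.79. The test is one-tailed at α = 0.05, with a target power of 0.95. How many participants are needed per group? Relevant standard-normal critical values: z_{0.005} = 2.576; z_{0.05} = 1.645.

n = 35 per group

For two independent groups with equal n: n = 2·((z_{α} + z_β) / d)².
z_{α} + z_β = 1.645 + 1.645 = 3.290.
n = 2 × (3.290 / 0.79)² = 2 × 4.165² = 2 × 17.34 = 34.7.
Round up to the next whole participant.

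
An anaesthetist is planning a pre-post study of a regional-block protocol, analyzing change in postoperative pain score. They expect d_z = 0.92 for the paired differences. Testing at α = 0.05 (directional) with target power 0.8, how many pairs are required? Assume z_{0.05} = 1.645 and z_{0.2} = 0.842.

For a paired (one-sample on differences) test: n = ((z_{α} + z_β) / d)².
z_{α} + z_β = 1.645 + 0.842 = 2.487.
n = (2.487 / 0.92)² = 2.703² = 7.31.
Round up.

n = 8 pairs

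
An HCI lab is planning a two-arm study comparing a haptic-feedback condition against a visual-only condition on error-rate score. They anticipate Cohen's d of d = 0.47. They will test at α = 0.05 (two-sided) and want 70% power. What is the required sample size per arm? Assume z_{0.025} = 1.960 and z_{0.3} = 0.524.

For two independent groups with equal n: n = 2·((z_{α/2} + z_β) / d)².
z_{α/2} + z_β = 1.960 + 0.524 = 2.484.
n = 2 × (2.484 / 0.47)² = 2 × 5.285² = 2 × 27.93 = 55.9.
Round up to the next whole participant.

n = 56 per group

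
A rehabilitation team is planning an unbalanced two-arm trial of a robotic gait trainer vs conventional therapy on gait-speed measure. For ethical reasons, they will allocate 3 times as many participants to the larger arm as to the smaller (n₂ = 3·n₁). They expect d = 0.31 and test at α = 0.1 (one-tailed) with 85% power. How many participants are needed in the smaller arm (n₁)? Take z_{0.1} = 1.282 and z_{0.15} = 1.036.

With allocation ratio k = n₂/n₁ = 3, Var(x̄₁−x̄₂) = σ²(1/n₁ + 1/(k·n₁)) = σ²·(k+1)/(k·n₁).
So n₁ = (1 + 1/k)·((z_{α} + z_β)/d)² = 1.333 × (2.318/0.31)².
n₁ = 1.333 × 55.91 = 74.5.
Round up: n₁ = 75, giving n₂ = 3 × 75 = 225.

n₁ = 75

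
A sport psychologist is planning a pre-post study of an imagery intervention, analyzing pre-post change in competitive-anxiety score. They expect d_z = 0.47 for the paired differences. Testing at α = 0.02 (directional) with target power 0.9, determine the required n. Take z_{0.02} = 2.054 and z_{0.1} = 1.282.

n = 51 pairs

For a paired (one-sample on differences) test: n = ((z_{α} + z_β) / d)².
z_{α} + z_β = 2.054 + 1.282 = 3.336.
n = (3.336 / 0.47)² = 7.098² = 50.38.
Round up.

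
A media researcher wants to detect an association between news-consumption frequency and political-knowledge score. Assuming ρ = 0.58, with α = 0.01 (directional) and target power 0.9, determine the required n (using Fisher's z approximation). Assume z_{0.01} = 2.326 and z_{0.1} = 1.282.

n = 33

Fisher's z: C = ½·ln((1+r)/(1−r)) = ½·ln(3.7619) = 0.6625.
n = ((z_{α} + z_β)/C)² + 3.
(2.326 + 1.282) / 0.6625 = 3.608 / 0.6625 = 5.446.
n = 5.446² + 3 = 29.66 + 3 = 32.7.
Round up.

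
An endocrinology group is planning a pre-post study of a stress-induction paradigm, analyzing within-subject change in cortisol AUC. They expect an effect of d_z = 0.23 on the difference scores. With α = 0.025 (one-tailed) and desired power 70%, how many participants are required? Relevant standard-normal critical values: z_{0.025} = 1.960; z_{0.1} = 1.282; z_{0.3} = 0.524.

n = 117 pairs

For a paired (one-sample on differences) test: n = ((z_{α} + z_β) / d)².
z_{α} + z_β = 1.960 + 0.524 = 2.484.
n = (2.484 / 0.23)² = 10.800² = 116.64.
Round up.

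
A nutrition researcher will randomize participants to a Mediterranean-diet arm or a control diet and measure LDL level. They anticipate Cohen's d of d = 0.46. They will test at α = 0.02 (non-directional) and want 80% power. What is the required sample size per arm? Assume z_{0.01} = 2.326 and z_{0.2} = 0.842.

For two independent groups with equal n: n = 2·((z_{α/2} + z_β) / d)².
z_{α/2} + z_β = 2.326 + 0.842 = 3.168.
n = 2 × (3.168 / 0.46)² = 2 × 6.887² = 2 × 47.43 = 94.9.
Round up to the next whole participant.

n = 95 per group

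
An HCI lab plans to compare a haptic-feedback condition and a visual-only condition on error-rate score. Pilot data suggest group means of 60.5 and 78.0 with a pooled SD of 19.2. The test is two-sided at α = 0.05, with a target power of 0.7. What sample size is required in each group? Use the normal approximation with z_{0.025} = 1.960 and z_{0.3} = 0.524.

n = 15 per group

Cohen's d = |M₁ − M₂| / SD_pooled = |60.5 − 78.0| / 19.2 = 17.5 / 19.2 = 0.911.
For two independent groups with equal n: n = 2·((z_{α/2} + z_β) / d)².
z_{α/2} + z_β = 1.960 + 0.524 = 2.484.
n = 2 × (2.484 / 0.911)² = 2 × 2.727² = 2 × 7.43 = 14.9.
Round up to the next whole participant.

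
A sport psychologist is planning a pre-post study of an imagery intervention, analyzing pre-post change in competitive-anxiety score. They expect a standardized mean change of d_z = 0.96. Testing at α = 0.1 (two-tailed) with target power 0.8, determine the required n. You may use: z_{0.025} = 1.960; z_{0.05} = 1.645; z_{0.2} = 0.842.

For a paired (one-sample on differences) test: n = ((z_{α/2} + z_β) / d)².
z_{α/2} + z_β = 1.645 + 0.842 = 2.487.
n = (2.487 / 0.96)² = 2.591² = 6.71.
Round up.

n = 7 pairs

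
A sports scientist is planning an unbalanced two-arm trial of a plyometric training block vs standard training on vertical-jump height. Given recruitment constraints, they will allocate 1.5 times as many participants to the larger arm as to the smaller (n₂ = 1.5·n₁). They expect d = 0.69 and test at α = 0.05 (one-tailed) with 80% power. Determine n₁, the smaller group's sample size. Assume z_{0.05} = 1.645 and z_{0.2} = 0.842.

n₁ = 22

With allocation ratio k = n₂/n₁ = 1.5, Var(x̄₁−x̄₂) = σ²(1/n₁ + 1/(k·n₁)) = σ²·(k+1)/(k·n₁).
So n₁ = (1 + 1/k)·((z_{α} + z_β)/d)² = 1.667 × (2.487/0.69)².
n₁ = 1.667 × 12.99 = 21.7.
Round up: n₁ = 22, giving n₂ = 1.5 × 22 = 33.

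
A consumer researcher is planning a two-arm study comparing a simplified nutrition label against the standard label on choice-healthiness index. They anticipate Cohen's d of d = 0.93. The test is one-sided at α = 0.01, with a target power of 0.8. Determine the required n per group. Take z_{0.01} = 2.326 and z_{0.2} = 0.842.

For two independent groups with equal n: n = 2·((z_{α} + z_β) / d)².
z_{α} + z_β = 2.326 + 0.842 = 3.168.
n = 2 × (3.168 / 0.93)² = 2 × 3.406² = 2 × 11.60 = 23.2.
Round up to the next whole participant.

n = 24 per group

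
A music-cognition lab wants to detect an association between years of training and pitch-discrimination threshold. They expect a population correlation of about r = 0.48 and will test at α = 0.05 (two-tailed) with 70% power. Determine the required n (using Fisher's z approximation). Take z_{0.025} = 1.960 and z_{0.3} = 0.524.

Fisher's z: C = ½·ln((1+r)/(1−r)) = ½·ln(2.8462) = 0.5230.
n = ((z_{α/2} + z_β)/C)² + 3.
(1.960 + 0.524) / 0.5230 = 2.484 / 0.5230 = 4.750.
n = 4.750² + 3 = 22.56 + 3 = 25.6.
Round up.

n = 26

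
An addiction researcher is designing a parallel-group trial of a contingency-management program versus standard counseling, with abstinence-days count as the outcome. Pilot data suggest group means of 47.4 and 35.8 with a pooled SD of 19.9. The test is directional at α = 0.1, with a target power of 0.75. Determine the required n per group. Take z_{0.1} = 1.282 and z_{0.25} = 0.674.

Cohen's d = |M₁ − M₂| / SD_pooled = |47.4 − 35.8| / 19.9 = 11.6 / 19.9 = 0.583.
For two independent groups with equal n: n = 2·((z_{α} + z_β) / d)².
z_{α} + z_β = 1.282 + 0.674 = 1.956.
n = 2 × (1.956 / 0.583)² = 2 × 3.355² = 2 × 11.26 = 22.5.
Round up to the next whole participant.

n = 23 per group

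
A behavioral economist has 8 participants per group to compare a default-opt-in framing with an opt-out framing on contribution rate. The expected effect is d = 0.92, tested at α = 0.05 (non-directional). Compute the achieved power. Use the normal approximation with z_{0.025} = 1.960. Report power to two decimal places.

For two equal groups, power = Φ(d·√(n/2) − z_{α/2}).
d·√(n/2) = 0.92 × √(8/2) = 0.92 × 2.000 = 1.840.
z_β = 1.840 − 1.960 = -0.120.
Power = Φ(-0.120) = 0.452.

power ≈ 0.45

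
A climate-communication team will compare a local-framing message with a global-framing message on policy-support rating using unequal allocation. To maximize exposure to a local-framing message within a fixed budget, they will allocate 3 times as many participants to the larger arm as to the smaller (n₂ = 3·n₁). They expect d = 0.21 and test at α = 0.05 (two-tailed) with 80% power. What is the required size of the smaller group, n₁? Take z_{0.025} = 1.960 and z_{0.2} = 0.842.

n₁ = 238

With allocation ratio k = n₂/n₁ = 3, Var(x̄₁−x̄₂) = σ²(1/n₁ + 1/(k·n₁)) = σ²·(k+1)/(k·n₁).
So n₁ = (1 + 1/k)·((z_{α/2} + z_β)/d)² = 1.333 × (2.802/0.21)².
n₁ = 1.333 × 178.03 = 237.4.
Round up: n₁ = 238, giving n₂ = 3 × 238 = 714.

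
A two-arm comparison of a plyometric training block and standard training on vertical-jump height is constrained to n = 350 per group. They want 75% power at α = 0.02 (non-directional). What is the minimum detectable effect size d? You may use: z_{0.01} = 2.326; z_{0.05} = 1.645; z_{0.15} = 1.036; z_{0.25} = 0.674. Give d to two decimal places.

For two independent groups of n = 350 each: d_min = (z_{α/2} + z_β)·√(2/n).
z-sum = 2.326 + 0.674 = 3.000.
d_min = 3.000 × √(2/350) = 3.000 × 0.0756 = 0.227.

d_min ≈ 0.23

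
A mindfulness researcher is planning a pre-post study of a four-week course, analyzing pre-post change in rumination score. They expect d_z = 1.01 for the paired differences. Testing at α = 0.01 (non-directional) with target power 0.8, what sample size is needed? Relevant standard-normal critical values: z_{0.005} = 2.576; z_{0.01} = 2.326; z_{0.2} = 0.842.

For a paired (one-sample on differences) test: n = ((z_{α/2} + z_β) / d)².
z_{α/2} + z_β = 2.576 + 0.842 = 3.418.
n = (3.418 / 1.01)² = 3.384² = 11.45.
Round up.

n = 12 pairs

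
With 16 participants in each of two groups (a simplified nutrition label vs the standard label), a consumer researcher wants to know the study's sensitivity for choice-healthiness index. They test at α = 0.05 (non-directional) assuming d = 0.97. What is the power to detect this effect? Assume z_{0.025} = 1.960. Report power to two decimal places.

power ≈ 0.78

For two equal groups, power = Φ(d·√(n/2) − z_{α/2}).
d·√(n/2) = 0.97 × √(16/2) = 0.97 × 2.828 = 2.744.
z_β = 2.744 − 1.960 = 0.784.
Power = Φ(0.784) = 0.783.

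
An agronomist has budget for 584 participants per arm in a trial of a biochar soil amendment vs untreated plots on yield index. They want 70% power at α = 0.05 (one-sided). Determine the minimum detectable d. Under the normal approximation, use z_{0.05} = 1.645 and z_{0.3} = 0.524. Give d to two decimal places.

d_min ≈ 0.13

For two independent groups of n = 584 each: d_min = (z_{α} + z_β)·√(2/n).
z-sum = 1.645 + 0.524 = 2.169.
d_min = 2.169 × √(2/584) = 2.169 × 0.0585 = 0.127.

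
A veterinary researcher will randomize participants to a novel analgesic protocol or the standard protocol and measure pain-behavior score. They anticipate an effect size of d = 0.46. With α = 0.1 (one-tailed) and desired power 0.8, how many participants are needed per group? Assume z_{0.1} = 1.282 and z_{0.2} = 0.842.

n = 43 per group

For two independent groups with equal n: n = 2·((z_{α} + z_β) / d)².
z_{α} + z_β = 1.282 + 0.842 = 2.124.
n = 2 × (2.124 / 0.46)² = 2 × 4.617² = 2 × 21.32 = 42.6.
Round up to the next whole participant.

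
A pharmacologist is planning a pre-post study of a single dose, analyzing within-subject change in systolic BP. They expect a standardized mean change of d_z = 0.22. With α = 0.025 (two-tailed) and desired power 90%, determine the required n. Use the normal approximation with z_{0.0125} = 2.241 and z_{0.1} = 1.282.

n = 257 pairs

For a paired (one-sample on differences) test: n = ((z_{α/2} + z_β) / d)².
z_{α/2} + z_β = 2.241 + 1.282 = 3.523.
n = (3.523 / 0.22)² = 16.014² = 256.44.
Round up.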